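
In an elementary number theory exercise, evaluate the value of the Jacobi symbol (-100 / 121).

1

Reduce the numerator: -100 ≡ 21 (mod 121), so (-100 / 121) = (21 / 121).
21 ≡ 1 (mod 4), so quadratic reciprocity gives (21 / 121) = (121 / 21). Reduce: 121 ≡ 16 (mod 21). Now have (16 / 21).
Factor out 2: 16 = 2^4. Since 21 ≡ 5 (mod 8), (2 / 21) = -1, and (2 / 21)^4 = +1. Now have (1 / 21).
(1 / 21) = 1. Collecting the sign factors: 1.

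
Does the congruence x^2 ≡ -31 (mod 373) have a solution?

yes

Reduce the numerator: -31 ≡ 342 (mod 373), so (-31/373) = (342/373).
Factor out 2: 342 = 2·171. Since 373 ≡ 5 (mod 8), (2/373) = -1. Now have -(171/373).
373 ≡ 1 (mod 4), so quadratic reciprocity gives (171/373) = (373/171). Reduce: 373 ≡ 31 (mod 171). Now have -(31/171).
Both 31 ≡ 3 and 171 ≡ 3 (mod 4), so reciprocity gives (31/171) = -(171/31). Reduce: 171 ≡ 16 (mod 31). Now have (16/31).
Factor out 2: 16 = 2^4. Since 31 ≡ 7 (mod 8), (2/31) = +1, and (2/31)^4 = +1. Now have (1/31).
(1/31) = 1. Collecting the sign factors: 1.
(-31/373) = 1, and 373 is prime, so -31 is a quadratic residue mod 373.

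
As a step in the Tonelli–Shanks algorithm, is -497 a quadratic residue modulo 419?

Reduce the numerator: -497 ≡ 341 (mod 419), so (-497/419) = (341/419).
341 ≡ 1 (mod 4), so quadratic reciprocity gives (341/419) = (419/341). Reduce: 419 ≡ 78 (mod 341). Now have (78/341).
Factor out 2: 78 = 2·39. Since 341 ≡ 5 (mod 8), (2/341) = -1. Now have -(39/341).
341 ≡ 1 (mod 4), so quadratic reciprocity gives (39/341) = (341/39). Reduce: 341 ≡ 29 (mod 39). Now have -(29/39).
29 ≡ 1 (mod 4), so quadratic reciprocity gives (29/39) = (39/29). Reduce: 39 ≡ 10 (mod 29). Now have -(10/29).
Factor out 2: 10 = 2·5. Since 29 ≡ 5 (mod 8), (2/29) = -1. Now have (5/29).
5 ≡ 1 (mod 4), so quadratic reciprocity gives (5/29) = (29/5). Reduce: 29 ≡ 4 (mod 5). Now have (4/5).
Factor out 2: 4 = 2^2. Since 5 ≡ 5 (mod 8), (2/5) = -1, and (2/5)^2 = +1. Now have (1/5).
(1/5) = 1. Collecting the sign factors: 1.
The Legendre symbol is 1, so x^2 ≡ -497 (mod 419) has solution.

yes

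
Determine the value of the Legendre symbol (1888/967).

(1888/967)
  = (921/967)    [1888 ≡ 921 mod 967]
  = (967/921)    [QR: 921 ≡ 1 mod 4, sign kept]
  = (46/921)    [967 ≡ 46 mod 921]
  = (23/921)    [921 ≡ 1 mod 8 ⇒ (2/921) = +1]
  = (921/23)    [QR: 921 ≡ 1 mod 4, sign kept]
  = (1/23)    [921 ≡ 1 mod 23]
  = 1    [(1/23) = 1]

1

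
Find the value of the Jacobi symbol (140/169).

(140/169)
  = (35/169)    [169 ≡ 1 mod 8 ⇒ (2/169)^2 = +1]
  = (169/35)    [QR: 169 ≡ 1 mod 4, sign kept]
  = (29/35)    [169 ≡ 29 mod 35]
  = (35/29)    [QR: 29 ≡ 1 mod 4, sign kept]
  = (6/29)    [35 ≡ 6 mod 29]
  = -(3/29)    [29 ≡ 5 mod 8 ⇒ (2/29) = -1]
  = -(29/3)    [QR: 29 ≡ 1 mod 4, sign kept]
  = -(2/3)    [29 ≡ 2 mod 3]
  = (1/3)    [3 ≡ 3 mod 8 ⇒ (2/3) = -1]
  = 1    [(1/3) = 1]

1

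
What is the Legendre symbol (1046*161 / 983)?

1

By multiplicativity, (1046·161 / 983) = (1046 / 983)·(161 / 983).
First factor (1046 / 983):
Reduce the numerator: 1046 ≡ 63 (mod 983), so (1046 / 983) = (63 / 983).
Both 63 ≡ 3 and 983 ≡ 3 (mod 4), so reciprocity gives (63 / 983) = -(983 / 63). Reduce: 983 ≡ 38 (mod 63). Now have -(38 / 63).
Factor out 2: 38 = 2·19. Since 63 ≡ 7 (mod 8), (2 / 63) = +1. Now have -(19 / 63).
Both 19 ≡ 3 and 63 ≡ 3 (mod 4), so reciprocity gives (19 / 63) = -(63 / 19). Reduce: 63 ≡ 6 (mod 19). Now have (6 / 19).
Factor out 2: 6 = 2·3. Since 19 ≡ 3 (mod 8), (2 / 19) = -1. Now have -(3 / 19).
Both 3 ≡ 3 and 19 ≡ 3 (mod 4), so reciprocity gives (3 / 19) = -(19 / 3). Reduce: 19 ≡ 1 (mod 3). Now have (1 / 3).
(1 / 3) = 1. Collecting the sign factors: 1.
Second factor (161 / 983):
161 ≡ 1 (mod 4), so quadratic reciprocity gives (161 / 983) = (983 / 161). Reduce: 983 ≡ 17 (mod 161). Now have (17 / 161).
17 ≡ 1 (mod 4), so quadratic reciprocity gives (17 / 161) = (161 / 17). Reduce: 161 ≡ 8 (mod 17). Now have (8 / 17).
Factor out 2: 8 = 2^3. Since 17 ≡ 1 (mod 8), (2 / 17) = +1, and (2 / 17)^3 = +1. Now have (1 / 17).
(1 / 17) = 1. Collecting the sign factors: 1.
Product: (1)·(1) = 1.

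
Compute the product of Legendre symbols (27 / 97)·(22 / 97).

By multiplicativity, (27·22 / 97) = (27 / 97)·(22 / 97).
First factor (27 / 97):
(27 / 97)
  = (97 / 27)    [QR: 97 ≡ 1 mod 4, sign kept]
  = (16 / 27)    [97 ≡ 16 mod 27]
  = (1 / 27)    [27 ≡ 3 mod 8 ⇒ (2 / 27)^4 = +1]
  = 1    [(1 / 27) = 1]
Second factor (22 / 97):
(22 / 97)
  = (11 / 97)    [97 ≡ 1 mod 8 ⇒ (2 / 97) = +1]
  = (97 / 11)    [QR: 97 ≡ 1 mod 4, sign kept]
  = (9 / 11)    [97 ≡ 9 mod 11]
  = (11 / 9)    [QR: 9 ≡ 1 mod 4, sign kept]
  = (2 / 9)    [11 ≡ 2 mod 9]
  = (1 / 9)    [9 ≡ 1 mod 8 ⇒ (2 / 9) = +1]
  = 1    [(1 / 9) = 1]
Product: (1)·(1) = 1.

1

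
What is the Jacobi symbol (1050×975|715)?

0

By multiplicativity, (1050·975|715) = (1050|715)·(975|715).
First factor (1050|715):
Reduce the numerator: 1050 ≡ 335 (mod 715), so (1050|715) = (335|715).
Both 335 ≡ 3 and 715 ≡ 3 (mod 4), so reciprocity gives (335|715) = -(715|335). Reduce: 715 ≡ 45 (mod 335). Now have -(45|335).
45 ≡ 1 (mod 4), so quadratic reciprocity gives (45|335) = (335|45). Reduce: 335 ≡ 20 (mod 45). Now have -(20|45).
Factor out 2: 20 = 2^2·5. Since 45 ≡ 5 (mod 8), (2|45) = -1, and (2|45)^2 = +1. Now have -(5|45).
5 ≡ 1 (mod 4), so quadratic reciprocity gives (5|45) = (45|5). Reduce: 45 ≡ 0 (mod 5). Now have -(0|5).
The numerator is now 0 with denominator 5 > 1: the symbol is 0.
Second factor (975|715):
Reduce the numerator: 975 ≡ 260 (mod 715), so (975|715) = (260|715).
Factor out 2: 260 = 2^2·65. Since 715 ≡ 3 (mod 8), (2|715) = -1, and (2|715)^2 = +1. Now have (65|715).
65 ≡ 1 (mod 4), so quadratic reciprocity gives (65|715) = (715|65). Reduce: 715 ≡ 0 (mod 65). Now have (0|65).
The numerator is now 0 with denominator 65 > 1: the symbol is 0.
Product: (0)·(0) = 0.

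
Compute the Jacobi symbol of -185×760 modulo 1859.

-1

By multiplicativity, (-185·760/1859) = (-185/1859)·(760/1859).
First factor (-185/1859):
Pull out -1: (-185/1859) = (-1/1859)·(185/1859). Since 1859 ≡ 3 (mod 4), (-1/1859) = -1. Now have -(185/1859).
185 ≡ 1 (mod 4), so quadratic reciprocity gives (185/1859) = (1859/185). Reduce: 1859 ≡ 9 (mod 185). Now have -(9/185).
9 ≡ 1 (mod 4), so quadratic reciprocity gives (9/185) = (185/9). Reduce: 185 ≡ 5 (mod 9). Now have -(5/9).
5 ≡ 1 (mod 4), so quadratic reciprocity gives (5/9) = (9/5). Reduce: 9 ≡ 4 (mod 5). Now have -(4/5).
Factor out 2: 4 = 2^2. Since 5 ≡ 5 (mod 8), (2/5) = -1, and (2/5)^2 = +1. Now have -(1/5).
(1/5) = 1. Collecting the sign factors: -1.
Second factor (760/1859):
Factor out 2: 760 = 2^3·95. Since 1859 ≡ 3 (mod 8), (2/1859) = -1, and (2/1859)^3 = -1. Now have -(95/1859).
Both 95 ≡ 3 and 1859 ≡ 3 (mod 4), so reciprocity gives (95/1859) = -(1859/95). Reduce: 1859 ≡ 54 (mod 95). Now have (54/95).
Factor out 2: 54 = 2·27. Since 95 ≡ 7 (mod 8), (2/95) = +1. Now have (27/95).
Both 27 ≡ 3 and 95 ≡ 3 (mod 4), so reciprocity gives (27/95) = -(95/27). Reduce: 95 ≡ 14 (mod 27). Now have -(14/27).
Factor out 2: 14 = 2·7. Since 27 ≡ 3 (mod 8), (2/27) = -1. Now have (7/27).
Both 7 ≡ 3 and 27 ≡ 3 (mod 4), so reciprocity gives (7/27) = -(27/7). Reduce: 27 ≡ 6 (mod 7). Now have -(6/7).
Factor out 2: 6 = 2·3. Since 7 ≡ 7 (mod 8), (2/7) = +1. Now have -(3/7).
Both 3 ≡ 3 and 7 ≡ 3 (mod 4), so reciprocity gives (3/7) = -(7/3). Reduce: 7 ≡ 1 (mod 3). Now have (1/3).
(1/3) = 1. Collecting the sign factors: 1.
Product: (-1)·(1) = -1.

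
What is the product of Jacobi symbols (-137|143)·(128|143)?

1

By multiplicativity, (-137·128|143) = (-137|143)·(128|143).
First factor (-137|143):
(-137|143)
  = (6|143)    [-137 ≡ 6 mod 143]
  = (3|143)    [143 ≡ 7 mod 8 ⇒ (2|143) = +1]
  = -(143|3)    [QR: both ≡ 3 mod 4, sign flips]
  = -(2|3)    [143 ≡ 2 mod 3]
  = (1|3)    [3 ≡ 3 mod 8 ⇒ (2|3) = -1]
  = 1    [(1|3) = 1]
Second factor (128|143):
(128|143)
  = (1|143)    [143 ≡ 7 mod 8 ⇒ (2|143)^7 = +1]
  = 1    [(1|143) = 1]
Product: (1)·(1) = 1.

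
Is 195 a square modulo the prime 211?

(195|211)
  = -(211|195)    [QR: both ≡ 3 mod 4, sign flips]
  = -(16|195)    [211 ≡ 16 mod 195]
  = -(1|195)    [195 ≡ 3 mod 8 ⇒ (2|195)^4 = +1]
  = -1    [(1|195) = 1]
The Legendre symbol is -1, so x^2 ≡ 195 (mod 211) has no solution.

no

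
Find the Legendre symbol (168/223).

-1

(168/223)
  = (21/223)    [223 ≡ 7 mod 8 ⇒ (2/223)^3 = +1]
  = (223/21)    [QR: 21 ≡ 1 mod 4, sign kept]
  = (13/21)    [223 ≡ 13 mod 21]
  = (21/13)    [QR: 13 ≡ 1 mod 4, sign kept]
  = (8/13)    [21 ≡ 8 mod 13]
  = -(1/13)    [13 ≡ 5 mod 8 ⇒ (2/13)^3 = -1]
  = -1    [(1/13) = 1]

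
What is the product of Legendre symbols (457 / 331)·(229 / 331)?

By multiplicativity, (457·229 / 331) = (457 / 331)·(229 / 331).
First factor (457 / 331):
Reduce the numerator: 457 ≡ 126 (mod 331), so (457 / 331) = (126 / 331).
Factor out 2: 126 = 2·63. Since 331 ≡ 3 (mod 8), (2 / 331) = -1. Now have -(63 / 331).
Both 63 ≡ 3 and 331 ≡ 3 (mod 4), so reciprocity gives (63 / 331) = -(331 / 63). Reduce: 331 ≡ 16 (mod 63). Now have (16 / 63).
Factor out 2: 16 = 2^4. Since 63 ≡ 7 (mod 8), (2 / 63) = +1, and (2 / 63)^4 = +1. Now have (1 / 63).
(1 / 63) = 1. Collecting the sign factors: 1.
Second factor (229 / 331):
229 ≡ 1 (mod 4), so quadratic reciprocity gives (229 / 331) = (331 / 229). Reduce: 331 ≡ 102 (mod 229). Now have (102 / 229).
Factor out 2: 102 = 2·51. Since 229 ≡ 5 (mod 8), (2 / 229) = -1. Now have -(51 / 229).
229 ≡ 1 (mod 4), so quadratic reciprocity gives (51 / 229) = (229 / 51). Reduce: 229 ≡ 25 (mod 51). Now have -(25 / 51).
25 ≡ 1 (mod 4), so quadratic reciprocity gives (25 / 51) = (51 / 25). Reduce: 51 ≡ 1 (mod 25). Now have -(1 / 25).
(1 / 25) = 1. Collecting the sign factors: -1.
Product: (1)·(-1) = -1.

-1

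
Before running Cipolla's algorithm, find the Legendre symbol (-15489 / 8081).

-1

Pull out -1: (-15489 / 8081) = (-1 / 8081)·(15489 / 8081). Since 8081 ≡ 1 (mod 4), (-1 / 8081) = +1. Now have (15489 / 8081).
Reduce the numerator: 15489 ≡ 7408 (mod 8081), so (15489 / 8081) = (7408 / 8081).
Factor out 2: 7408 = 2^4·463. Since 8081 ≡ 1 (mod 8), (2 / 8081) = +1, and (2 / 8081)^4 = +1. Now have (463 / 8081).
8081 ≡ 1 (mod 4), so quadratic reciprocity gives (463 / 8081) = (8081 / 463). Reduce: 8081 ≡ 210 (mod 463). Now have (210 / 463).
Factor out 2: 210 = 2·105. Since 463 ≡ 7 (mod 8), (2 / 463) = +1. Now have (105 / 463).
105 ≡ 1 (mod 4), so quadratic reciprocity gives (105 / 463) = (463 / 105). Reduce: 463 ≡ 43 (mod 105). Now have (43 / 105).
105 ≡ 1 (mod 4), so quadratic reciprocity gives (43 / 105) = (105 / 43). Reduce: 105 ≡ 19 (mod 43). Now have (19 / 43).
Both 19 ≡ 3 and 43 ≡ 3 (mod 4), so reciprocity gives (19 / 43) = -(43 / 19). Reduce: 43 ≡ 5 (mod 19). Now have -(5 / 19).
5 ≡ 1 (mod 4), so quadratic reciprocity gives (5 / 19) = (19 / 5). Reduce: 19 ≡ 4 (mod 5). Now have -(4 / 5).
Factor out 2: 4 = 2^2. Since 5 ≡ 5 (mod 8), (2 / 5) = -1, and (2 / 5)^2 = +1. Now have -(1 / 5).
(1 / 5) = 1. Collecting the sign factors: -1.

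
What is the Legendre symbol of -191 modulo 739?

(-191|739)
  = (548|739)    [-191 ≡ 548 mod 739]
  = (137|739)    [739 ≡ 3 mod 8 ⇒ (2|739)^2 = +1]
  = (739|137)    [QR: 137 ≡ 1 mod 4, sign kept]
  = (54|137)    [739 ≡ 54 mod 137]
  = (27|137)    [137 ≡ 1 mod 8 ⇒ (2|137) = +1]
  = (137|27)    [QR: 137 ≡ 1 mod 4, sign kept]
  = (2|27)    [137 ≡ 2 mod 27]
  = -(1|27)    [27 ≡ 3 mod 8 ⇒ (2|27) = -1]
  = -1    [(1|27) = 1]

-1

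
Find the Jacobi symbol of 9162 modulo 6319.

Reduce the numerator: 9162 ≡ 2843 (mod 6319), so (9162/6319) = (2843/6319).
Both 2843 ≡ 3 and 6319 ≡ 3 (mod 4), so reciprocity gives (2843/6319) = -(6319/2843). Reduce: 6319 ≡ 633 (mod 2843). Now have -(633/2843).
633 ≡ 1 (mod 4), so quadratic reciprocity gives (633/2843) = (2843/633). Reduce: 2843 ≡ 311 (mod 633). Now have -(311/633).
633 ≡ 1 (mod 4), so quadratic reciprocity gives (311/633) = (633/311). Reduce: 633 ≡ 11 (mod 311). Now have -(11/311).
Both 11 ≡ 3 and 311 ≡ 3 (mod 4), so reciprocity gives (11/311) = -(311/11). Reduce: 311 ≡ 3 (mod 11). Now have (3/11).
Both 3 ≡ 3 and 11 ≡ 3 (mod 4), so reciprocity gives (3/11) = -(11/3). Reduce: 11 ≡ 2 (mod 3). Now have -(2/3).
Factor out 2: 2 = 2. Since 3 ≡ 3 (mod 8), (2/3) = -1. Now have (1/3).
(1/3) = 1. Collecting the sign factors: 1.

1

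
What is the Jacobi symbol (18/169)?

1

Factor out 2: 18 = 2·9. Since 169 ≡ 1 (mod 8), (2/169) = +1. Now have (9/169).
9 ≡ 1 (mod 4), so quadratic reciprocity gives (9/169) = (169/9). Reduce: 169 ≡ 7 (mod 9). Now have (7/9).
9 ≡ 1 (mod 4), so quadratic reciprocity gives (7/9) = (9/7). Reduce: 9 ≡ 2 (mod 7). Now have (2/7).
Factor out 2: 2 = 2. Since 7 ≡ 7 (mod 8), (2/7) = +1. Now have (1/7).
(1/7) = 1. Collecting the sign factors: 1.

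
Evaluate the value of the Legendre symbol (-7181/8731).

(-7181/8731)
  = (1550/8731)    [-7181 ≡ 1550 mod 8731]
  = -(775/8731)    [8731 ≡ 3 mod 8 ⇒ (2/8731) = -1]
  = (8731/775)    [QR: both ≡ 3 mod 4, sign flips]
  = (206/775)    [8731 ≡ 206 mod 775]
  = (103/775)    [775 ≡ 7 mod 8 ⇒ (2/775) = +1]
  = -(775/103)    [QR: both ≡ 3 mod 4, sign flips]
  = -(54/103)    [775 ≡ 54 mod 103]
  = -(27/103)    [103 ≡ 7 mod 8 ⇒ (2/103) = +1]
  = (103/27)    [QR: both ≡ 3 mod 4, sign flips]
  = (22/27)    [103 ≡ 22 mod 27]
  = -(11/27)    [27 ≡ 3 mod 8 ⇒ (2/27) = -1]
  = (27/11)    [QR: both ≡ 3 mod 4, sign flips]
  = (5/11)    [27 ≡ 5 mod 11]
  = (11/5)    [QR: 5 ≡ 1 mod 4, sign kept]
  = (1/5)    [11 ≡ 1 mod 5]
  = 1    [(1/5) = 1]

1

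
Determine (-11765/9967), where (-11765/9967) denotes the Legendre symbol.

1

(-11765/9967)
  = -(11765/9967)    [9967 ≡ 3 mod 4 ⇒ (-1/9967) = -1]
  = -(1798/9967)    [11765 ≡ 1798 mod 9967]
  = -(899/9967)    [9967 ≡ 7 mod 8 ⇒ (2/9967) = +1]
  = (9967/899)    [QR: both ≡ 3 mod 4, sign flips]
  = (78/899)    [9967 ≡ 78 mod 899]
  = -(39/899)    [899 ≡ 3 mod 8 ⇒ (2/899) = -1]
  = (899/39)    [QR: both ≡ 3 mod 4, sign flips]
  = (2/39)    [899 ≡ 2 mod 39]
  = (1/39)    [39 ≡ 7 mod 8 ⇒ (2/39) = +1]
  = 1    [(1/39) = 1]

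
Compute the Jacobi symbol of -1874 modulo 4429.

Reduce the numerator: -1874 ≡ 2555 (mod 4429), so (-1874/4429) = (2555/4429).
4429 ≡ 1 (mod 4), so quadratic reciprocity gives (2555/4429) = (4429/2555). Reduce: 4429 ≡ 1874 (mod 2555). Now have (1874/2555).
Factor out 2: 1874 = 2·937. Since 2555 ≡ 3 (mod 8), (2/2555) = -1. Now have -(937/2555).
937 ≡ 1 (mod 4), so quadratic reciprocity gives (937/2555) = (2555/937). Reduce: 2555 ≡ 681 (mod 937). Now have -(681/937).
681 ≡ 1 (mod 4), so quadratic reciprocity gives (681/937) = (937/681). Reduce: 937 ≡ 256 (mod 681). Now have -(256/681).
Factor out 2: 256 = 2^8. Since 681 ≡ 1 (mod 8), (2/681) = +1, and (2/681)^8 = +1. Now have -(1/681).
(1/681) = 1. Collecting the sign factors: -1.

-1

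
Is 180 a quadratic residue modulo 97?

no

Reduce the numerator: 180 ≡ 83 (mod 97), so (180/97) = (83/97).
97 ≡ 1 (mod 4), so quadratic reciprocity gives (83/97) = (97/83). Reduce: 97 ≡ 14 (mod 83). Now have (14/83).
Factor out 2: 14 = 2·7. Since 83 ≡ 3 (mod 8), (2/83) = -1. Now have -(7/83).
Both 7 ≡ 3 and 83 ≡ 3 (mod 4), so reciprocity gives (7/83) = -(83/7). Reduce: 83 ≡ 6 (mod 7). Now have (6/7).
Factor out 2: 6 = 2·3. Since 7 ≡ 7 (mod 8), (2/7) = +1. Now have (3/7).
Both 3 ≡ 3 and 7 ≡ 3 (mod 4), so reciprocity gives (3/7) = -(7/3). Reduce: 7 ≡ 1 (mod 3). Now have -(1/3).
(1/3) = 1. Collecting the sign factors: -1.
The Legendre symbol is -1, so x^2 ≡ 180 (mod 97) has no solution.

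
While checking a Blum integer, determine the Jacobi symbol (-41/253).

Reduce the numerator: -41 ≡ 212 (mod 253), so (-41/253) = (212/253).
Factor out 2: 212 = 2^2·53. Since 253 ≡ 5 (mod 8), (2/253) = -1, and (2/253)^2 = +1. Now have (53/253).
53 ≡ 1 (mod 4), so quadratic reciprocity gives (53/253) = (253/53). Reduce: 253 ≡ 41 (mod 53). Now have (41/53).
41 ≡ 1 (mod 4), so quadratic reciprocity gives (41/53) = (53/41). Reduce: 53 ≡ 12 (mod 41). Now have (12/41).
Factor out 2: 12 = 2^2·3. Since 41 ≡ 1 (mod 8), (2/41) = +1, and (2/41)^2 = +1. Now have (3/41).
41 ≡ 1 (mod 4), so quadratic reciprocity gives (3/41) = (41/3). Reduce: 41 ≡ 2 (mod 3). Now have (2/3).
Factor out 2: 2 = 2. Since 3 ≡ 3 (mod 8), (2/3) = -1. Now have -(1/3).
(1/3) = 1. Collecting the sign factors: -1.

-1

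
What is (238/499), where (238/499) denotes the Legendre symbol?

Factor out 2: 238 = 2·119. Since 499 ≡ 3 (mod 8), (2/499) = -1. Now have -(119/499).
Both 119 ≡ 3 and 499 ≡ 3 (mod 4), so reciprocity gives (119/499) = -(499/119). Reduce: 499 ≡ 23 (mod 119). Now have (23/119).
Both 23 ≡ 3 and 119 ≡ 3 (mod 4), so reciprocity gives (23/119) = -(119/23). Reduce: 119 ≡ 4 (mod 23). Now have -(4/23).
Factor out 2: 4 = 2^2. Since 23 ≡ 7 (mod 8), (2/23) = +1, and (2/23)^2 = +1. Now have -(1/23).
(1/23) = 1. Collecting the sign factors: -1.

-1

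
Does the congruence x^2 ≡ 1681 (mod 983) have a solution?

Reduce the numerator: 1681 ≡ 698 (mod 983), so (1681/983) = (698/983).
Factor out 2: 698 = 2·349. Since 983 ≡ 7 (mod 8), (2/983) = +1. Now have (349/983).
349 ≡ 1 (mod 4), so quadratic reciprocity gives (349/983) = (983/349). Reduce: 983 ≡ 285 (mod 349). Now have (285/349).
285 ≡ 1 (mod 4), so quadratic reciprocity gives (285/349) = (349/285). Reduce: 349 ≡ 64 (mod 285). Now have (64/285).
Factor out 2: 64 = 2^6. Since 285 ≡ 5 (mod 8), (2/285) = -1, and (2/285)^6 = +1. Now have (1/285).
(1/285) = 1. Collecting the sign factors: 1.
The Legendre symbol is 1, so x^2 ≡ 1681 (mod 983) has solution.

yes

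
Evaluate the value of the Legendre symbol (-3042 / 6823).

Pull out -1: (-3042 / 6823) = (-1 / 6823)·(3042 / 6823). Since 6823 ≡ 3 (mod 4), (-1 / 6823) = -1. Now have -(3042 / 6823).
Factor out 2: 3042 = 2·1521. Since 6823 ≡ 7 (mod 8), (2 / 6823) = +1. Now have -(1521 / 6823).
1521 ≡ 1 (mod 4), so quadratic reciprocity gives (1521 / 6823) = (6823 / 1521). Reduce: 6823 ≡ 739 (mod 1521). Now have -(739 / 1521).
1521 ≡ 1 (mod 4), so quadratic reciprocity gives (739 / 1521) = (1521 / 739). Reduce: 1521 ≡ 43 (mod 739). Now have -(43 / 739).
Both 43 ≡ 3 and 739 ≡ 3 (mod 4), so reciprocity gives (43 / 739) = -(739 / 43). Reduce: 739 ≡ 8 (mod 43). Now have (8 / 43).
Factor out 2: 8 = 2^3. Since 43 ≡ 3 (mod 8), (2 / 43) = -1, and (2 / 43)^3 = -1. Now have -(1 / 43).
(1 / 43) = 1. Collecting the sign factors: -1.

-1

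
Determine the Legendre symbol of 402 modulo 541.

1

(402 / 541)
  = -(201 / 541)    [541 ≡ 5 mod 8 ⇒ (2 / 541) = -1]
  = -(541 / 201)    [QR: 201 ≡ 1 mod 4, sign kept]
  = -(139 / 201)    [541 ≡ 139 mod 201]
  = -(201 / 139)    [QR: 201 ≡ 1 mod 4, sign kept]
  = -(62 / 139)    [201 ≡ 62 mod 139]
  = (31 / 139)    [139 ≡ 3 mod 8 ⇒ (2 / 139) = -1]
  = -(139 / 31)    [QR: both ≡ 3 mod 4, sign flips]
  = -(15 / 31)    [139 ≡ 15 mod 31]
  = (31 / 15)    [QR: both ≡ 3 mod 4, sign flips]
  = (1 / 15)    [31 ≡ 1 mod 15]
  = 1    [(1 / 15) = 1]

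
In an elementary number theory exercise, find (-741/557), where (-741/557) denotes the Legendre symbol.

(-741/557)
  = (373/557)    [-741 ≡ 373 mod 557]
  = (557/373)    [QR: 373 ≡ 1 mod 4, sign kept]
  = (184/373)    [557 ≡ 184 mod 373]
  = -(23/373)    [373 ≡ 5 mod 8 ⇒ (2/373)^3 = -1]
  = -(373/23)    [QR: 373 ≡ 1 mod 4, sign kept]
  = -(5/23)    [373 ≡ 5 mod 23]
  = -(23/5)    [QR: 5 ≡ 1 mod 4, sign kept]
  = -(3/5)    [23 ≡ 3 mod 5]
  = -(5/3)    [QR: 5 ≡ 1 mod 4, sign kept]
  = -(2/3)    [5 ≡ 2 mod 3]
  = (1/3)    [3 ≡ 3 mod 8 ⇒ (2/3) = -1]
  = 1    [(1/3) = 1]

1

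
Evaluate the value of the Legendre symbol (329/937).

1

329 ≡ 1 (mod 4), so quadratic reciprocity gives (329/937) = (937/329). Reduce: 937 ≡ 279 (mod 329). Now have (279/329).
329 ≡ 1 (mod 4), so quadratic reciprocity gives (279/329) = (329/279). Reduce: 329 ≡ 50 (mod 279). Now have (50/279).
Factor out 2: 50 = 2·25. Since 279 ≡ 7 (mod 8), (2/279) = +1. Now have (25/279).
25 ≡ 1 (mod 4), so quadratic reciprocity gives (25/279) = (279/25). Reduce: 279 ≡ 4 (mod 25). Now have (4/25).
Factor out 2: 4 = 2^2. Since 25 ≡ 1 (mod 8), (2/25) = +1, and (2/25)^2 = +1. Now have (1/25).
(1/25) = 1. Collecting the sign factors: 1.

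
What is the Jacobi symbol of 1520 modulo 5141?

(1520|5141)
  = (95|5141)    [5141 ≡ 5 mod 8 ⇒ (2|5141)^4 = +1]
  = (5141|95)    [QR: 5141 ≡ 1 mod 4, sign kept]
  = (11|95)    [5141 ≡ 11 mod 95]
  = -(95|11)    [QR: both ≡ 3 mod 4, sign flips]
  = -(7|11)    [95 ≡ 7 mod 11]
  = (11|7)    [QR: both ≡ 3 mod 4, sign flips]
  = (4|7)    [11 ≡ 4 mod 7]
  = (1|7)    [7 ≡ 7 mod 8 ⇒ (2|7)^2 = +1]
  = 1    [(1|7) = 1]

1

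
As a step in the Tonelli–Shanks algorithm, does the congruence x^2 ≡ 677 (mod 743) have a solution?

no

(677|743)
  = (743|677)    [QR: 677 ≡ 1 mod 4, sign kept]
  = (66|677)    [743 ≡ 66 mod 677]
  = -(33|677)    [677 ≡ 5 mod 8 ⇒ (2|677) = -1]
  = -(677|33)    [QR: 33 ≡ 1 mod 4, sign kept]
  = -(17|33)    [677 ≡ 17 mod 33]
  = -(33|17)    [QR: 17 ≡ 1 mod 4, sign kept]
  = -(16|17)    [33 ≡ 16 mod 17]
  = -(1|17)    [17 ≡ 1 mod 8 ⇒ (2|17)^4 = +1]
  = -1    [(1|17) = 1]
The Legendre symbol is -1, so x^2 ≡ 677 (mod 743) has no solution.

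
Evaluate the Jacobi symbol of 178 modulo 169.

Reduce the numerator: 178 ≡ 9 (mod 169), so (178|169) = (9|169).
9 ≡ 1 (mod 4), so quadratic reciprocity gives (9|169) = (169|9). Reduce: 169 ≡ 7 (mod 9). Now have (7|9).
9 ≡ 1 (mod 4), so quadratic reciprocity gives (7|9) = (9|7). Reduce: 9 ≡ 2 (mod 7). Now have (2|7).
Factor out 2: 2 = 2. Since 7 ≡ 7 (mod 8), (2|7) = +1. Now have (1|7).
(1|7) = 1. Collecting the sign factors: 1.

1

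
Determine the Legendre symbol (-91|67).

Reduce the numerator: -91 ≡ 43 (mod 67), so (-91|67) = (43|67).
Both 43 ≡ 3 and 67 ≡ 3 (mod 4), so reciprocity gives (43|67) = -(67|43). Reduce: 67 ≡ 24 (mod 43). Now have -(24|43).
Factor out 2: 24 = 2^3·3. Since 43 ≡ 3 (mod 8), (2|43) = -1, and (2|43)^3 = -1. Now have (3|43).
Both 3 ≡ 3 and 43 ≡ 3 (mod 4), so reciprocity gives (3|43) = -(43|3). Reduce: 43 ≡ 1 (mod 3). Now have -(1|3).
(1|3) = 1. Collecting the sign factors: -1.

-1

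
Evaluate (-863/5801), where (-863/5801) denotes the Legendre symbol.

Reduce the numerator: -863 ≡ 4938 (mod 5801), so (-863/5801) = (4938/5801).
Factor out 2: 4938 = 2·2469. Since 5801 ≡ 1 (mod 8), (2/5801) = +1. Now have (2469/5801).
2469 ≡ 1 (mod 4), so quadratic reciprocity gives (2469/5801) = (5801/2469). Reduce: 5801 ≡ 863 (mod 2469). Now have (863/2469).
2469 ≡ 1 (mod 4), so quadratic reciprocity gives (863/2469) = (2469/863). Reduce: 2469 ≡ 743 (mod 863). Now have (743/863).
Both 743 ≡ 3 and 863 ≡ 3 (mod 4), so reciprocity gives (743/863) = -(863/743). Reduce: 863 ≡ 120 (mod 743). Now have -(120/743).
Factor out 2: 120 = 2^3·15. Since 743 ≡ 7 (mod 8), (2/743) = +1, and (2/743)^3 = +1. Now have -(15/743).
Both 15 ≡ 3 and 743 ≡ 3 (mod 4), so reciprocity gives (15/743) = -(743/15). Reduce: 743 ≡ 8 (mod 15). Now have (8/15).
Factor out 2: 8 = 2^3. Since 15 ≡ 7 (mod 8), (2/15) = +1, and (2/15)^3 = +1. Now have (1/15).
(1/15) = 1. Collecting the sign factors: 1.

1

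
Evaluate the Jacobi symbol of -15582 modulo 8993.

-1

(-15582|8993)
  = (2404|8993)    [-15582 ≡ 2404 mod 8993]
  = (601|8993)    [8993 ≡ 1 mod 8 ⇒ (2|8993)^2 = +1]
  = (8993|601)    [QR: 601 ≡ 1 mod 4, sign kept]
  = (579|601)    [8993 ≡ 579 mod 601]
  = (601|579)    [QR: 601 ≡ 1 mod 4, sign kept]
  = (22|579)    [601 ≡ 22 mod 579]
  = -(11|579)    [579 ≡ 3 mod 8 ⇒ (2|579) = -1]
  = (579|11)    [QR: both ≡ 3 mod 4, sign flips]
  = (7|11)    [579 ≡ 7 mod 11]
  = -(11|7)    [QR: both ≡ 3 mod 4, sign flips]
  = -(4|7)    [11 ≡ 4 mod 7]
  = -(1|7)    [7 ≡ 7 mod 8 ⇒ (2|7)^2 = +1]
  = -1    [(1|7) = 1]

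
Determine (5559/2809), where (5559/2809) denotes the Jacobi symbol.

1

Reduce the numerator: 5559 ≡ 2750 (mod 2809), so (5559/2809) = (2750/2809).
Factor out 2: 2750 = 2·1375. Since 2809 ≡ 1 (mod 8), (2/2809) = +1. Now have (1375/2809).
2809 ≡ 1 (mod 4), so quadratic reciprocity gives (1375/2809) = (2809/1375). Reduce: 2809 ≡ 59 (mod 1375). Now have (59/1375).
Both 59 ≡ 3 and 1375 ≡ 3 (mod 4), so reciprocity gives (59/1375) = -(1375/59). Reduce: 1375 ≡ 18 (mod 59). Now have -(18/59).
Factor out 2: 18 = 2·9. Since 59 ≡ 3 (mod 8), (2/59) = -1. Now have (9/59).
9 ≡ 1 (mod 4), so quadratic reciprocity gives (9/59) = (59/9). Reduce: 59 ≡ 5 (mod 9). Now have (5/9).
5 ≡ 1 (mod 4), so quadratic reciprocity gives (5/9) = (9/5). Reduce: 9 ≡ 4 (mod 5). Now have (4/5).
Factor out 2: 4 = 2^2. Since 5 ≡ 5 (mod 8), (2/5) = -1, and (2/5)^2 = +1. Now have (1/5).
(1/5) = 1. Collecting the sign factors: 1.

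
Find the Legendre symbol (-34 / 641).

(-34 / 641)
  = (34 / 641)    [641 ≡ 1 mod 4 ⇒ (-1 / 641) = +1]
  = (17 / 641)    [641 ≡ 1 mod 8 ⇒ (2 / 641) = +1]
  = (641 / 17)    [QR: 17 ≡ 1 mod 4, sign kept]
  = (12 / 17)    [641 ≡ 12 mod 17]
  = (3 / 17)    [17 ≡ 1 mod 8 ⇒ (2 / 17)^2 = +1]
  = (17 / 3)    [QR: 17 ≡ 1 mod 4, sign kept]
  = (2 / 3)    [17 ≡ 2 mod 3]
  = -(1 / 3)    [3 ≡ 3 mod 8 ⇒ (2 / 3) = -1]
  = -1    [(1 / 3) = 1]

-1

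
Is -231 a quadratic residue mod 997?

Reduce the numerator: -231 ≡ 766 (mod 997), so (-231/997) = (766/997).
Factor out 2: 766 = 2·383. Since 997 ≡ 5 (mod 8), (2/997) = -1. Now have -(383/997).
997 ≡ 1 (mod 4), so quadratic reciprocity gives (383/997) = (997/383). Reduce: 997 ≡ 231 (mod 383). Now have -(231/383).
Both 231 ≡ 3 and 383 ≡ 3 (mod 4), so reciprocity gives (231/383) = -(383/231). Reduce: 383 ≡ 152 (mod 231). Now have (152/231).
Factor out 2: 152 = 2^3·19. Since 231 ≡ 7 (mod 8), (2/231) = +1, and (2/231)^3 = +1. Now have (19/231).
Both 19 ≡ 3 and 231 ≡ 3 (mod 4), so reciprocity gives (19/231) = -(231/19). Reduce: 231 ≡ 3 (mod 19). Now have -(3/19).
Both 3 ≡ 3 and 19 ≡ 3 (mod 4), so reciprocity gives (3/19) = -(19/3). Reduce: 19 ≡ 1 (mod 3). Now have (1/3).
(1/3) = 1. Collecting the sign factors: 1.
The Legendre symbol is 1, so x^2 ≡ -231 (mod 997) has solution.

yes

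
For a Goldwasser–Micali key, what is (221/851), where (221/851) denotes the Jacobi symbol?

221 ≡ 1 (mod 4), so quadratic reciprocity gives (221/851) = (851/221). Reduce: 851 ≡ 188 (mod 221). Now have (188/221).
Factor out 2: 188 = 2^2·47. Since 221 ≡ 5 (mod 8), (2/221) = -1, and (2/221)^2 = +1. Now have (47/221).
221 ≡ 1 (mod 4), so quadratic reciprocity gives (47/221) = (221/47). Reduce: 221 ≡ 33 (mod 47). Now have (33/47).
33 ≡ 1 (mod 4), so quadratic reciprocity gives (33/47) = (47/33). Reduce: 47 ≡ 14 (mod 33). Now have (14/33).
Factor out 2: 14 = 2·7. Since 33 ≡ 1 (mod 8), (2/33) = +1. Now have (7/33).
33 ≡ 1 (mod 4), so quadratic reciprocity gives (7/33) = (33/7). Reduce: 33 ≡ 5 (mod 7). Now have (5/7).
5 ≡ 1 (mod 4), so quadratic reciprocity gives (5/7) = (7/5). Reduce: 7 ≡ 2 (mod 5). Now have (2/5).
Factor out 2: 2 = 2. Since 5 ≡ 5 (mod 8), (2/5) = -1. Now have -(1/5).
(1/5) = 1. Collecting the sign factors: -1.

-1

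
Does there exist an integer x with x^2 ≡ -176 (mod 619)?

(-176/619)
  = -(176/619)    [619 ≡ 3 mod 4 ⇒ (-1/619) = -1]
  = -(11/619)    [619 ≡ 3 mod 8 ⇒ (2/619)^4 = +1]
  = (619/11)    [QR: both ≡ 3 mod 4, sign flips]
  = (3/11)    [619 ≡ 3 mod 11]
  = -(11/3)    [QR: both ≡ 3 mod 4, sign flips]
  = -(2/3)    [11 ≡ 2 mod 3]
  = (1/3)    [3 ≡ 3 mod 8 ⇒ (2/3) = -1]
  = 1    [(1/3) = 1]
(-176/619) = 1, and 619 is prime, so -176 is a quadratic residue mod 619.

yes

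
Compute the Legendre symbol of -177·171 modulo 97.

By multiplicativity, (-177·171/97) = (-177/97)·(171/97).
First factor (-177/97):
(-177/97)
  = (177/97)    [97 ≡ 1 mod 4 ⇒ (-1/97) = +1]
  = (80/97)    [177 ≡ 80 mod 97]
  = (5/97)    [97 ≡ 1 mod 8 ⇒ (2/97)^4 = +1]
  = (97/5)    [QR: 5 ≡ 1 mod 4, sign kept]
  = (2/5)    [97 ≡ 2 mod 5]
  = -(1/5)    [5 ≡ 5 mod 8 ⇒ (2/5) = -1]
  = -1    [(1/5) = 1]
Second factor (171/97):
(171/97)
  = (74/97)    [171 ≡ 74 mod 97]
  = (37/97)    [97 ≡ 1 mod 8 ⇒ (2/97) = +1]
  = (97/37)    [QR: 37 ≡ 1 mod 4, sign kept]
  = (23/37)    [97 ≡ 23 mod 37]
  = (37/23)    [QR: 37 ≡ 1 mod 4, sign kept]
  = (14/23)    [37 ≡ 14 mod 23]
  = (7/23)    [23 ≡ 7 mod 8 ⇒ (2/23) = +1]
  = -(23/7)    [QR: both ≡ 3 mod 4, sign flips]
  = -(2/7)    [23 ≡ 2 mod 7]
  = -(1/7)    [7 ≡ 7 mod 8 ⇒ (2/7) = +1]
  = -1    [(1/7) = 1]
Product: (-1)·(-1) = 1.

1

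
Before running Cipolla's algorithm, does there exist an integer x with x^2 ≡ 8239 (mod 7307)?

no

Reduce the numerator: 8239 ≡ 932 (mod 7307), so (8239/7307) = (932/7307).
Factor out 2: 932 = 2^2·233. Since 7307 ≡ 3 (mod 8), (2/7307) = -1, and (2/7307)^2 = +1. Now have (233/7307).
233 ≡ 1 (mod 4), so quadratic reciprocity gives (233/7307) = (7307/233). Reduce: 7307 ≡ 84 (mod 233). Now have (84/233).
Factor out 2: 84 = 2^2·21. Since 233 ≡ 1 (mod 8), (2/233) = +1, and (2/233)^2 = +1. Now have (21/233).
21 ≡ 1 (mod 4), so quadratic reciprocity gives (21/233) = (233/21). Reduce: 233 ≡ 2 (mod 21). Now have (2/21).
Factor out 2: 2 = 2. Since 21 ≡ 5 (mod 8), (2/21) = -1. Now have -(1/21).
(1/21) = 1. Collecting the sign factors: -1.
The Legendre symbol is -1, so x^2 ≡ 8239 (mod 7307) has no solution.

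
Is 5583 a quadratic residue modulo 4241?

(5583/4241)
  = (1342/4241)    [5583 ≡ 1342 mod 4241]
  = (671/4241)    [4241 ≡ 1 mod 8 ⇒ (2/4241) = +1]
  = (4241/671)    [QR: 4241 ≡ 1 mod 4, sign kept]
  = (215/671)    [4241 ≡ 215 mod 671]
  = -(671/215)    [QR: both ≡ 3 mod 4, sign flips]
  = -(26/215)    [671 ≡ 26 mod 215]
  = -(13/215)    [215 ≡ 7 mod 8 ⇒ (2/215) = +1]
  = -(215/13)    [QR: 13 ≡ 1 mod 4, sign kept]
  = -(7/13)    [215 ≡ 7 mod 13]
  = -(13/7)    [QR: 13 ≡ 1 mod 4, sign kept]
  = -(6/7)    [13 ≡ 6 mod 7]
  = -(3/7)    [7 ≡ 7 mod 8 ⇒ (2/7) = +1]
  = (7/3)    [QR: both ≡ 3 mod 4, sign flips]
  = (1/3)    [7 ≡ 1 mod 3]
  = 1    [(1/3) = 1]
The Legendre symbol is 1, so x^2 ≡ 5583 (mod 4241) has solution.

yes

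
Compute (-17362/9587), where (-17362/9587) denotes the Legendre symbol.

-1

Reduce the numerator: -17362 ≡ 1812 (mod 9587), so (-17362/9587) = (1812/9587).
Factor out 2: 1812 = 2^2·453. Since 9587 ≡ 3 (mod 8), (2/9587) = -1, and (2/9587)^2 = +1. Now have (453/9587).
453 ≡ 1 (mod 4), so quadratic reciprocity gives (453/9587) = (9587/453). Reduce: 9587 ≡ 74 (mod 453). Now have (74/453).
Factor out 2: 74 = 2·37. Since 453 ≡ 5 (mod 8), (2/453) = -1. Now have -(37/453).
37 ≡ 1 (mod 4), so quadratic reciprocity gives (37/453) = (453/37). Reduce: 453 ≡ 9 (mod 37). Now have -(9/37).
9 ≡ 1 (mod 4), so quadratic reciprocity gives (9/37) = (37/9). Reduce: 37 ≡ 1 (mod 9). Now have -(1/9).
(1/9) = 1. Collecting the sign factors: -1.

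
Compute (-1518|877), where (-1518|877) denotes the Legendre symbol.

1

(-1518|877)
  = (236|877)    [-1518 ≡ 236 mod 877]
  = (59|877)    [877 ≡ 5 mod 8 ⇒ (2|877)^2 = +1]
  = (877|59)    [QR: 877 ≡ 1 mod 4, sign kept]
  = (51|59)    [877 ≡ 51 mod 59]
  = -(59|51)    [QR: both ≡ 3 mod 4, sign flips]
  = -(8|51)    [59 ≡ 8 mod 51]
  = (1|51)    [51 ≡ 3 mod 8 ⇒ (2|51)^3 = -1]
  = 1    [(1|51) = 1]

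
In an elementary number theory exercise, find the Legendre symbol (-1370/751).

1

(-1370/751)
  = (132/751)    [-1370 ≡ 132 mod 751]
  = (33/751)    [751 ≡ 7 mod 8 ⇒ (2/751)^2 = +1]
  = (751/33)    [QR: 33 ≡ 1 mod 4, sign kept]
  = (25/33)    [751 ≡ 25 mod 33]
  = (33/25)    [QR: 25 ≡ 1 mod 4, sign kept]
  = (8/25)    [33 ≡ 8 mod 25]
  = (1/25)    [25 ≡ 1 mod 8 ⇒ (2/25)^3 = +1]
  = 1    [(1/25) = 1]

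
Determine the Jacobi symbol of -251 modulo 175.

Reduce the numerator: -251 ≡ 99 (mod 175), so (-251|175) = (99|175).
Both 99 ≡ 3 and 175 ≡ 3 (mod 4), so reciprocity gives (99|175) = -(175|99). Reduce: 175 ≡ 76 (mod 99). Now have -(76|99).
Factor out 2: 76 = 2^2·19. Since 99 ≡ 3 (mod 8), (2|99) = -1, and (2|99)^2 = +1. Now have -(19|99).
Both 19 ≡ 3 and 99 ≡ 3 (mod 4), so reciprocity gives (19|99) = -(99|19). Reduce: 99 ≡ 4 (mod 19). Now have (4|19).
Factor out 2: 4 = 2^2. Since 19 ≡ 3 (mod 8), (2|19) = -1, and (2|19)^2 = +1. Now have (1|19).
(1|19) = 1. Collecting the sign factors: 1.

1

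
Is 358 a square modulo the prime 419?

(358/419)
  = -(179/419)    [419 ≡ 3 mod 8 ⇒ (2/419) = -1]
  = (419/179)    [QR: both ≡ 3 mod 4, sign flips]
  = (61/179)    [419 ≡ 61 mod 179]
  = (179/61)    [QR: 61 ≡ 1 mod 4, sign kept]
  = (57/61)    [179 ≡ 57 mod 61]
  = (61/57)    [QR: 57 ≡ 1 mod 4, sign kept]
  = (4/57)    [61 ≡ 4 mod 57]
  = (1/57)    [57 ≡ 1 mod 8 ⇒ (2/57)^2 = +1]
  = 1    [(1/57) = 1]
(358/419) = 1, and 419 is prime, so 358 is a quadratic residue mod 419.

yes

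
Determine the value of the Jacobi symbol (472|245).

-1

Reduce the numerator: 472 ≡ 227 (mod 245), so (472|245) = (227|245).
245 ≡ 1 (mod 4), so quadratic reciprocity gives (227|245) = (245|227). Reduce: 245 ≡ 18 (mod 227). Now have (18|227).
Factor out 2: 18 = 2·9. Since 227 ≡ 3 (mod 8), (2|227) = -1. Now have -(9|227).
9 ≡ 1 (mod 4), so quadratic reciprocity gives (9|227) = (227|9). Reduce: 227 ≡ 2 (mod 9). Now have -(2|9).
Factor out 2: 2 = 2. Since 9 ≡ 1 (mod 8), (2|9) = +1. Now have -(1|9).
(1|9) = 1. Collecting the sign factors: -1.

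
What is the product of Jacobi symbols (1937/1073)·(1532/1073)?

1

By multiplicativity, (1937·1532/1073) = (1937/1073)·(1532/1073).
First factor (1937/1073):
(1937/1073)
  = (864/1073)    [1937 ≡ 864 mod 1073]
  = (27/1073)    [1073 ≡ 1 mod 8 ⇒ (2/1073)^5 = +1]
  = (1073/27)    [QR: 1073 ≡ 1 mod 4, sign kept]
  = (20/27)    [1073 ≡ 20 mod 27]
  = (5/27)    [27 ≡ 3 mod 8 ⇒ (2/27)^2 = +1]
  = (27/5)    [QR: 5 ≡ 1 mod 4, sign kept]
  = (2/5)    [27 ≡ 2 mod 5]
  = -(1/5)    [5 ≡ 5 mod 8 ⇒ (2/5) = -1]
  = -1    [(1/5) = 1]
Second factor (1532/1073):
(1532/1073)
  = (459/1073)    [1532 ≡ 459 mod 1073]
  = (1073/459)    [QR: 1073 ≡ 1 mod 4, sign kept]
  = (155/459)    [1073 ≡ 155 mod 459]
  = -(459/155)    [QR: both ≡ 3 mod 4, sign flips]
  = -(149/155)    [459 ≡ 149 mod 155]
  = -(155/149)    [QR: 149 ≡ 1 mod 4, sign kept]
  = -(6/149)    [155 ≡ 6 mod 149]
  = (3/149)    [149 ≡ 5 mod 8 ⇒ (2/149) = -1]
  = (149/3)    [QR: 149 ≡ 1 mod 4, sign kept]
  = (2/3)    [149 ≡ 2 mod 3]
  = -(1/3)    [3 ≡ 3 mod 8 ⇒ (2/3) = -1]
  = -1    [(1/3) = 1]
Product: (-1)·(-1) = 1.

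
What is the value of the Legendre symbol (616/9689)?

1

Factor out 2: 616 = 2^3·77. Since 9689 ≡ 1 (mod 8), (2/9689) = +1, and (2/9689)^3 = +1. Now have (77/9689).
77 ≡ 1 (mod 4), so quadratic reciprocity gives (77/9689) = (9689/77). Reduce: 9689 ≡ 64 (mod 77). Now have (64/77).
Factor out 2: 64 = 2^6. Since 77 ≡ 5 (mod 8), (2/77) = -1, and (2/77)^6 = +1. Now have (1/77).
(1/77) = 1. Collecting the sign factors: 1.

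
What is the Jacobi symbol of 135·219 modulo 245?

0

By multiplicativity, (135·219/245) = (135/245)·(219/245).
First factor (135/245):
(135/245)
  = (245/135)    [QR: 245 ≡ 1 mod 4, sign kept]
  = (110/135)    [245 ≡ 110 mod 135]
  = (55/135)    [135 ≡ 7 mod 8 ⇒ (2/135) = +1]
  = -(135/55)    [QR: both ≡ 3 mod 4, sign flips]
  = -(25/55)    [135 ≡ 25 mod 55]
  = -(55/25)    [QR: 25 ≡ 1 mod 4, sign kept]
  = -(5/25)    [55 ≡ 5 mod 25]
  = -(25/5)    [QR: 5 ≡ 1 mod 4, sign kept]
  = -(0/5)    [25 ≡ 0 mod 5]
  = 0    [numerator 0, gcd > 1]
Second factor (219/245):
(219/245)
  = (245/219)    [QR: 245 ≡ 1 mod 4, sign kept]
  = (26/219)    [245 ≡ 26 mod 219]
  = -(13/219)    [219 ≡ 3 mod 8 ⇒ (2/219) = -1]
  = -(219/13)    [QR: 13 ≡ 1 mod 4, sign kept]
  = -(11/13)    [219 ≡ 11 mod 13]
  = -(13/11)    [QR: 13 ≡ 1 mod 4, sign kept]
  = -(2/11)    [13 ≡ 2 mod 11]
  = (1/11)    [11 ≡ 3 mod 8 ⇒ (2/11) = -1]
  = 1    [(1/11) = 1]
Product: (0)·(1) = 0.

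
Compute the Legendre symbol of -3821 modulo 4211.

-1

Reduce the numerator: -3821 ≡ 390 (mod 4211), so (-3821/4211) = (390/4211).
Factor out 2: 390 = 2·195. Since 4211 ≡ 3 (mod 8), (2/4211) = -1. Now have -(195/4211).
Both 195 ≡ 3 and 4211 ≡ 3 (mod 4), so reciprocity gives (195/4211) = -(4211/195). Reduce: 4211 ≡ 116 (mod 195). Now have (116/195).
Factor out 2: 116 = 2^2·29. Since 195 ≡ 3 (mod 8), (2/195) = -1, and (2/195)^2 = +1. Now have (29/195).
29 ≡ 1 (mod 4), so quadratic reciprocity gives (29/195) = (195/29). Reduce: 195 ≡ 21 (mod 29). Now have (21/29).
21 ≡ 1 (mod 4), so quadratic reciprocity gives (21/29) = (29/21). Reduce: 29 ≡ 8 (mod 21). Now have (8/21).
Factor out 2: 8 = 2^3. Since 21 ≡ 5 (mod 8), (2/21) = -1, and (2/21)^3 = -1. Now have -(1/21).
(1/21) = 1. Collecting the sign factors: -1.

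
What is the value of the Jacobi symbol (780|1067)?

-1

Factor out 2: 780 = 2^2·195. Since 1067 ≡ 3 (mod 8), (2|1067) = -1, and (2|1067)^2 = +1. Now have (195|1067).
Both 195 ≡ 3 and 1067 ≡ 3 (mod 4), so reciprocity gives (195|1067) = -(1067|195). Reduce: 1067 ≡ 92 (mod 195). Now have -(92|195).
Factor out 2: 92 = 2^2·23. Since 195 ≡ 3 (mod 8), (2|195) = -1, and (2|195)^2 = +1. Now have -(23|195).
Both 23 ≡ 3 and 195 ≡ 3 (mod 4), so reciprocity gives (23|195) = -(195|23). Reduce: 195 ≡ 11 (mod 23). Now have (11|23).
Both 11 ≡ 3 and 23 ≡ 3 (mod 4), so reciprocity gives (11|23) = -(23|11). Reduce: 23 ≡ 1 (mod 11). Now have -(1|11).
(1|11) = 1. Collecting the sign factors: -1.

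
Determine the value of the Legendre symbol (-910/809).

1

Pull out -1: (-910/809) = (-1/809)·(910/809). Since 809 ≡ 1 (mod 4), (-1/809) = +1. Now have (910/809).
Reduce the numerator: 910 ≡ 101 (mod 809), so (910/809) = (101/809).
101 ≡ 1 (mod 4), so quadratic reciprocity gives (101/809) = (809/101). Reduce: 809 ≡ 1 (mod 101). Now have (1/101).
(1/101) = 1. Collecting the sign factors: 1.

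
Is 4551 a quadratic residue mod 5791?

(4551/5791)
  = -(5791/4551)    [QR: both ≡ 3 mod 4, sign flips]
  = -(1240/4551)    [5791 ≡ 1240 mod 4551]
  = -(155/4551)    [4551 ≡ 7 mod 8 ⇒ (2/4551)^3 = +1]
  = (4551/155)    [QR: both ≡ 3 mod 4, sign flips]
  = (56/155)    [4551 ≡ 56 mod 155]
  = -(7/155)    [155 ≡ 3 mod 8 ⇒ (2/155)^3 = -1]
  = (155/7)    [QR: both ≡ 3 mod 4, sign flips]
  = (1/7)    [155 ≡ 1 mod 7]
  = 1    [(1/7) = 1]
The Legendre symbol is 1, so x^2 ≡ 4551 (mod 5791) has solution.

yes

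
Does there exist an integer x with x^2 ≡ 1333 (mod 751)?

no

Reduce the numerator: 1333 ≡ 582 (mod 751), so (1333/751) = (582/751).
Factor out 2: 582 = 2·291. Since 751 ≡ 7 (mod 8), (2/751) = +1. Now have (291/751).
Both 291 ≡ 3 and 751 ≡ 3 (mod 4), so reciprocity gives (291/751) = -(751/291). Reduce: 751 ≡ 169 (mod 291). Now have -(169/291).
169 ≡ 1 (mod 4), so quadratic reciprocity gives (169/291) = (291/169). Reduce: 291 ≡ 122 (mod 169). Now have -(122/169).
Factor out 2: 122 = 2·61. Since 169 ≡ 1 (mod 8), (2/169) = +1. Now have -(61/169).
61 ≡ 1 (mod 4), so quadratic reciprocity gives (61/169) = (169/61). Reduce: 169 ≡ 47 (mod 61). Now have -(47/61).
61 ≡ 1 (mod 4), so quadratic reciprocity gives (47/61) = (61/47). Reduce: 61 ≡ 14 (mod 47). Now have -(14/47).
Factor out 2: 14 = 2·7. Since 47 ≡ 7 (mod 8), (2/47) = +1. Now have -(7/47).
Both 7 ≡ 3 and 47 ≡ 3 (mod 4), so reciprocity gives (7/47) = -(47/7). Reduce: 47 ≡ 5 (mod 7). Now have (5/7).
5 ≡ 1 (mod 4), so quadratic reciprocity gives (5/7) = (7/5). Reduce: 7 ≡ 2 (mod 5). Now have (2/5).
Factor out 2: 2 = 2. Since 5 ≡ 5 (mod 8), (2/5) = -1. Now have -(1/5).
(1/5) = 1. Collecting the sign factors: -1.
(1333/751) = -1, and 751 is prime, so 1333 is not a quadratic residue mod 751.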